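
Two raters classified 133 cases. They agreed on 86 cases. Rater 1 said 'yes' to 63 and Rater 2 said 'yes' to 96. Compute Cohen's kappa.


P_o = 86/133 = 0.646617
P_e = (63*96 + 70*37) / 17689 = 0.488326
kappa = (P_o - P_e) / (1 - P_e)
kappa = (0.646617 - 0.488326) / (1 - 0.488326)
kappa = 0.3094

0.3094


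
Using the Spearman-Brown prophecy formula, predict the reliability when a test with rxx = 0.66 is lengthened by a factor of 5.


r_new = (n * rxx) / (1 + (n-1) * rxx)
r_new = (5 * 0.66) / (1 + 4 * 0.66)
r_new = 3.3 / 3.64
r_new = 0.9066

0.9066


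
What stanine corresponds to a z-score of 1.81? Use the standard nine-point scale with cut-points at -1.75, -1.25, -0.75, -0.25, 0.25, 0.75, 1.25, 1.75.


Stanine boundaries: [-1.75, -1.25, -0.75, -0.25, 0.25, 0.75, 1.25, 1.75]
z = 1.81
Check each boundary:
  z >= -1.75 -> could be stanine 2
  z >= -1.25 -> could be stanine 3
  z >= -0.75 -> could be stanine 4
  z >= -0.25 -> could be stanine 5
  z >= 0.25 -> could be stanine 6
  z >= 0.75 -> could be stanine 7
  z >= 1.25 -> could be stanine 8
  z >= 1.75 -> could be stanine 9
Highest qualifying boundary gives stanine = 9

9


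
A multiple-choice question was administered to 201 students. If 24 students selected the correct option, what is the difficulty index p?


Item difficulty p = number correct / total examinees
p = 24 / 201
p = 0.1194

0.1194


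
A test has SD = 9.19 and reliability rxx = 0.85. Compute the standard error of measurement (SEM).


SEM = SD * sqrt(1 - rxx)
SEM = 9.19 * sqrt(1 - 0.85)
SEM = 9.19 * sqrt(0.15) = 9.19 * 0.387298
SEM = 3.5593

3.5593


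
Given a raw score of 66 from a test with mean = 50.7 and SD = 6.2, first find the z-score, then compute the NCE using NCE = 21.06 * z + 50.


z = (X - mean) / SD = (66 - 50.7) / 6.2
z = 15.3 / 6.2
z = 2.4677
NCE = NCE = 21.06z + 50
Carry z at full precision (z = 15.3 / 6.2) into the conversion:
NCE = 21.06 * (15.3 / 6.2) + 50 = 322.218 / 6.2 + 50
NCE = 51.9706 + 50
NCE = 101.9706

101.9706


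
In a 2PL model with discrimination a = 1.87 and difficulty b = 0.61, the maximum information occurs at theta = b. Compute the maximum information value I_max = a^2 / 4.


For 2PL, max info at theta = b = 0.61
I_max = a^2 / 4 = 1.87^2 / 4
= 3.4969 / 4
I_max = 0.8742

0.8742


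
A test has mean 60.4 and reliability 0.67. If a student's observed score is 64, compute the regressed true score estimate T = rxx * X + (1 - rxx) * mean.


T_est = rxx * X + (1 - rxx) * mean
T_est = 0.67 * 64 + 0.33 * 60.4
T_est = 42.88 + 19.932
T_est = 62.812

62.812


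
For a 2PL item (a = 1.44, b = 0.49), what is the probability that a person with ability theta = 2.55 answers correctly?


a*(theta - b) = 1.44 * (2.55 - 0.49) = 2.9664
exp(-2.9664) = 0.0515
P = 1 / (1 + 0.0515)
P = 0.951

0.951


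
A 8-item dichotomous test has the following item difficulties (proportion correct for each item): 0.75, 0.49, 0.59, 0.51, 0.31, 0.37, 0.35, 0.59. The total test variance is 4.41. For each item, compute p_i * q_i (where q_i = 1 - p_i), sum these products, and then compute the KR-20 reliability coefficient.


For each item, compute p_i * q_i:
  Item 1: 0.75 * 0.25 = 0.1875
  Item 2: 0.49 * 0.51 = 0.2499
  Item 3: 0.59 * 0.41 = 0.2419
  Item 4: 0.51 * 0.49 = 0.2499
  Item 5: 0.31 * 0.69 = 0.2139
  Item 6: 0.37 * 0.63 = 0.2331
  Item 7: 0.35 * 0.65 = 0.2275
  Item 8: 0.59 * 0.41 = 0.2419
Sum(p_i * q_i) = 0.1875 + 0.2499 + 0.2419 + 0.2499 + 0.2139 + 0.2331 + 0.2275 + 0.2419 = 1.8456
KR-20 = (k/(k-1)) * (1 - Sum(p_i*q_i) / Var_total)
= (8/7) * (1 - 1.8456/4.41)
= 1.1429 * 0.5815
KR-20 = 0.6646

0.6646


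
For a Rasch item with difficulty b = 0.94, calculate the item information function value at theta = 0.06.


P = 1/(1+exp(-(0.06-0.94))) = 0.2932
I = P*(1-P) = 0.2932 * 0.7068
I = 0.2072

0.2072


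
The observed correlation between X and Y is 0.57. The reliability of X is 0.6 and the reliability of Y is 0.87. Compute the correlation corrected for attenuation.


r_corrected = rxy / sqrt(rxx * ryy)
= 0.57 / sqrt(0.6 * 0.87)
= 0.57 / sqrt(0.522)
= 0.57 / 0.722496
r_corrected = 0.7889

0.7889


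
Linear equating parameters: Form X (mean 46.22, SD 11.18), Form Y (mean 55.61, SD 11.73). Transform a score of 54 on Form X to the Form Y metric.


slope = SD_Y / SD_X = 11.73 / 11.18 ~ 1.0492
intercept = mean_Y - slope * mean_X = 55.61 - (11.73 / 11.18) * 46.22 ~ 7.1162
Y = slope * X + intercept. To avoid rounding drift from the rounded slope/intercept, evaluate the equivalent form Y = mean_Y + SD_Y * (X - mean_X) / SD_X at full precision:
Y = 55.61 + 11.73 * (54 - 46.22) / 11.18
Y = 55.61 + 11.73 * 7.78 / 11.18
Y = 55.61 + 91.2594 / 11.18
Y = 55.61 + 8.1627
Y = 63.7727

63.7727


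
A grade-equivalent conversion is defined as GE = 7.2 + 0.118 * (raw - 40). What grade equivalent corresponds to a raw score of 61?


raw - median = 61 - 40 = 21
slope * diff = 0.118 * 21 = 2.478
GE = 7.2 + 2.478
GE = 9.678

9.678


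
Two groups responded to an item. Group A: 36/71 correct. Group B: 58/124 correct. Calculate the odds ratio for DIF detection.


Odds_A = 36/35 = 1.0286
Odds_B = 58/66 = 0.8788
OR = Odds_A / Odds_B = 1.0286 / 0.8788
Exactly, OR = (36 * 66) / (35 * 58) = 2376 / 2030
OR = 1.1704

1.1704


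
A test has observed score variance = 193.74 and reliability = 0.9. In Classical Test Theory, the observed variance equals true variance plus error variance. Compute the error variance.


var_true = rxx * var_obs = 0.9 * 193.74 = 174.366
var_error = var_obs - var_true
var_error = 193.74 - 174.366
var_error = 19.374

19.374


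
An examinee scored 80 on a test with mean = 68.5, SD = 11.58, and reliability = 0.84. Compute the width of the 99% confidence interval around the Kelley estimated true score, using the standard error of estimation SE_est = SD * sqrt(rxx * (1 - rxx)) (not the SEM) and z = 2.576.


True score estimate = 0.84*80 + 0.16*68.5 = 78.16
SE_est = SD * sqrt(rxx * (1 - rxx)) = 11.58 * sqrt(0.84 * 0.16) = 11.58 * sqrt(0.1344) = 4.245298
CI = T_est +/- z * SE_est, so width = 2 * z * SE_est = 2 * 2.576 * 4.245298
Width = 21.8718

21.8718


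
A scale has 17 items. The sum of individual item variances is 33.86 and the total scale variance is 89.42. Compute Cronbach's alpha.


alpha = (k/(k-1)) * (1 - sum(si^2)/s_total^2)
= (17/16) * (1 - 33.86/89.42)
alpha = 0.6602

0.6602


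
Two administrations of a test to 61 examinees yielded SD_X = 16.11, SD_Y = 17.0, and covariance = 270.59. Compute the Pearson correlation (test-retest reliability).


r = cov(X,Y) / (SD_X * SD_Y)
r = 270.59 / (16.11 * 17.0)
r = 270.59 / 273.87
r = 0.988

0.988


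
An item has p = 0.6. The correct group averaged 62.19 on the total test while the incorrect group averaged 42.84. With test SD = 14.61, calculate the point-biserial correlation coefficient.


q = 1 - p = 0.4
rpb = ((M1 - M0) / SD) * sqrt(p * q)
rpb = ((62.19 - 42.84) / 14.61) * sqrt(0.6 * 0.4)
rpb = 0.6488

0.6488


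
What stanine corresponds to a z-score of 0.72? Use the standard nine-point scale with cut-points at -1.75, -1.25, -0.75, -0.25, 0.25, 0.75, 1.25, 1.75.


Stanine boundaries: [-1.75, -1.25, -0.75, -0.25, 0.25, 0.75, 1.25, 1.75]
z = 0.72
Check each boundary:
  z >= -1.75 -> could be stanine 2
  z >= -1.25 -> could be stanine 3
  z >= -0.75 -> could be stanine 4
  z >= -0.25 -> could be stanine 5
  z >= 0.25 -> could be stanine 6
  z < 0.75
  z < 1.25
  z < 1.75
Highest qualifying boundary gives stanine = 6

6


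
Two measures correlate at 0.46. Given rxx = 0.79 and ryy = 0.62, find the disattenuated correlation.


r_corrected = rxy / sqrt(rxx * ryy)
= 0.46 / sqrt(0.79 * 0.62)
= 0.46 / sqrt(0.4898)
= 0.46 / 0.699857
r_corrected = 0.6573

0.6573


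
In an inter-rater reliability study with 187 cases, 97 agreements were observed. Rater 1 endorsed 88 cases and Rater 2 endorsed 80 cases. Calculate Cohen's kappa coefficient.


P_o = 97/187 = 0.518717
P_e = (88*80 + 99*107) / 34969 = 0.504247
kappa = (P_o - P_e) / (1 - P_e)
kappa = (0.518717 - 0.504247) / (1 - 0.504247)
kappa = 0.0292

0.0292


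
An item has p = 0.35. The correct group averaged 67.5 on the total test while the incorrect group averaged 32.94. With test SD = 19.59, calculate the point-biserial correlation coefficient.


q = 1 - p = 0.65
rpb = ((M1 - M0) / SD) * sqrt(p * q)
rpb = ((67.5 - 32.94) / 19.59) * sqrt(0.35 * 0.65)
rpb = 0.8415

0.8415


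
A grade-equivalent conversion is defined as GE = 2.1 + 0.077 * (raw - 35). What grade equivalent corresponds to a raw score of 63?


raw - median = 63 - 35 = 28
slope * diff = 0.077 * 28 = 2.156
GE = 2.1 + 2.156
GE = 4.256

4.256


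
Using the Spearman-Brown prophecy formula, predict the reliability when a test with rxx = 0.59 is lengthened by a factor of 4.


r_new = (n * rxx) / (1 + (n-1) * rxx)
r_new = (4 * 0.59) / (1 + 3 * 0.59)
r_new = 2.36 / 2.77
r_new = 0.852

0.852


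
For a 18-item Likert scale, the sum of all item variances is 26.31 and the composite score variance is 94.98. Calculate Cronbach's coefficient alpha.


alpha = (k/(k-1)) * (1 - sum(si^2)/s_total^2)
= (18/17) * (1 - 26.31/94.98)
alpha = 0.7655

0.7655


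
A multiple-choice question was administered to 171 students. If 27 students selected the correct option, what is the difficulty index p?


Item difficulty p = number correct / total examinees
p = 27 / 171
p = 0.1579

0.1579


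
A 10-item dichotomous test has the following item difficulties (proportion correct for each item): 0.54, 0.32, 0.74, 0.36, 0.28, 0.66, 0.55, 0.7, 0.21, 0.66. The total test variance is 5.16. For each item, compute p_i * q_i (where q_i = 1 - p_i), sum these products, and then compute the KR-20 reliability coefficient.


For each item, compute p_i * q_i:
  Item 1: 0.54 * 0.46 = 0.2484
  Item 2: 0.32 * 0.68 = 0.2176
  Item 3: 0.74 * 0.26 = 0.1924
  Item 4: 0.36 * 0.64 = 0.2304
  Item 5: 0.28 * 0.72 = 0.2016
  Item 6: 0.66 * 0.34 = 0.2244
  Item 7: 0.55 * 0.45 = 0.2475
  Item 8: 0.7 * 0.3 = 0.21
  Item 9: 0.21 * 0.79 = 0.1659
  Item 10: 0.66 * 0.34 = 0.2244
Sum(p_i * q_i) = 0.2484 + 0.2176 + 0.1924 + 0.2304 + 0.2016 + 0.2244 + 0.2475 + 0.21 + 0.1659 + 0.2244 = 2.1626
KR-20 = (k/(k-1)) * (1 - Sum(p_i*q_i) / Var_total)
= (10/9) * (1 - 2.1626/5.16)
= 1.1111 * 0.5809
KR-20 = 0.6454

0.6454


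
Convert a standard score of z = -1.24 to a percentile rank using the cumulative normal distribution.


CDF(z) = 0.5 * (1 + erf(z/sqrt(2)))
erf(-0.8768) = -0.785
CDF = 0.1075
Percentile rank = 0.1075 * 100 = 10.75

10.75


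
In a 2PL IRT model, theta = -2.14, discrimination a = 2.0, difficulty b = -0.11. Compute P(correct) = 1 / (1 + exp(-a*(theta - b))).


a*(theta - b) = 2.0 * (-2.14 - -0.11) = -4.06
exp(--4.06) = 57.9743
P = 1 / (1 + 57.9743)
P = 0.017

0.017


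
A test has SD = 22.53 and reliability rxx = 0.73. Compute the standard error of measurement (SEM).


SEM = SD * sqrt(1 - rxx)
SEM = 22.53 * sqrt(1 - 0.73)
SEM = 22.53 * sqrt(0.27) = 22.53 * 0.519615
SEM = 11.7069

11.7069


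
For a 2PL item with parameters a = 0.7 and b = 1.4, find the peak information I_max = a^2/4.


For 2PL, max info at theta = b = 1.4
I_max = a^2 / 4 = 0.7^2 / 4
= 0.49 / 4
I_max = 0.1225

0.1225


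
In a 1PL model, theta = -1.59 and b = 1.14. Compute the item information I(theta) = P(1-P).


P = 1/(1+exp(-(-1.59-1.14))) = 0.0612
I = P*(1-P) = 0.0612 * 0.9388
I = 0.0575

0.0575


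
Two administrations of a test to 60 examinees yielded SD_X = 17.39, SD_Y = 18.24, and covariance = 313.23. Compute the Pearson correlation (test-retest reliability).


r = cov(X,Y) / (SD_X * SD_Y)
r = 313.23 / (17.39 * 18.24)
r = 313.23 / 317.1936
r = 0.9875

0.9875


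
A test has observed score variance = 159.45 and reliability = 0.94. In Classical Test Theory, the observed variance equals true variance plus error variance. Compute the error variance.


var_true = rxx * var_obs = 0.94 * 159.45 = 149.883
var_error = var_obs - var_true
var_error = 159.45 - 149.883
var_error = 9.567

9.567


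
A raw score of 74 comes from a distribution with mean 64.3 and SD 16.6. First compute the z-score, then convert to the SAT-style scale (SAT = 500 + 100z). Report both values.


z = (X - mean) / SD = (74 - 64.3) / 16.6
z = 9.7 / 16.6
z = 0.5843
SAT-scale = SAT = 500 + 100z
Carry z at full precision (z = 9.7 / 16.6) into the conversion:
SAT-scale = 500 + 100 * (9.7 / 16.6) = 500 + 970 / 16.6
SAT-scale = 500 + 58.4337
SAT-scale = 558.4337

558.4337


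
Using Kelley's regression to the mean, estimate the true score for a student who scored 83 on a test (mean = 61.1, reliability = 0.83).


T_est = rxx * X + (1 - rxx) * mean
T_est = 0.83 * 83 + 0.17 * 61.1
T_est = 68.89 + 10.387
T_est = 79.277

79.277


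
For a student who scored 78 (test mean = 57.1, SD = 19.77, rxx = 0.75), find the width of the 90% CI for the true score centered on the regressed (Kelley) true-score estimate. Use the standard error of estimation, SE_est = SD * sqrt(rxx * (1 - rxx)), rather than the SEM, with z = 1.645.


True score estimate = 0.75*78 + 0.25*57.1 = 72.775
SE_est = SD * sqrt(rxx * (1 - rxx)) = 19.77 * sqrt(0.75 * 0.25) = 19.77 * sqrt(0.1875) = 8.560661
CI = T_est +/- z * SE_est, so width = 2 * z * SE_est = 2 * 1.645 * 8.560661
Width = 28.1646

28.1646


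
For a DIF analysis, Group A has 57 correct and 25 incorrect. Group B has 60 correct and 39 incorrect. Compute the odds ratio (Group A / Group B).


Odds_A = 57/25 = 2.28
Odds_B = 60/39 = 1.5385
OR = Odds_A / Odds_B = 2.28 / 1.5385
Exactly, OR = (57 * 39) / (25 * 60) = 2223 / 1500
OR = 1.482

1.482


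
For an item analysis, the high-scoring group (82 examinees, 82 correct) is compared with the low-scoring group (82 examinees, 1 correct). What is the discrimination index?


p_upper = 82/82 = 1.0
p_lower = 1/82 = 0.0122
D = 1.0 - 0.0122 = 0.9878

0.9878


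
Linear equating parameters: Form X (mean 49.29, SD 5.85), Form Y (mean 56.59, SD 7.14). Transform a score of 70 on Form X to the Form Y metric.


slope = SD_Y / SD_X = 7.14 / 5.85 ~ 1.2205
intercept = mean_Y - slope * mean_X = 56.59 - (7.14 / 5.85) * 49.29 ~ -3.5691
Y = slope * X + intercept. To avoid rounding drift from the rounded slope/intercept, evaluate the equivalent form Y = mean_Y + SD_Y * (X - mean_X) / SD_X at full precision:
Y = 56.59 + 7.14 * (70 - 49.29) / 5.85
Y = 56.59 + 7.14 * 20.71 / 5.85
Y = 56.59 + 147.8694 / 5.85
Y = 56.59 + 25.2768
Y = 81.8668

81.8668


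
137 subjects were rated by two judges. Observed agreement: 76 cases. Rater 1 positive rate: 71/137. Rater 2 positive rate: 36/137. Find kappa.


P_o = 76/137 = 0.554745
P_e = (71*36 + 66*101) / 18769 = 0.491342
kappa = (P_o - P_e) / (1 - P_e)
kappa = (0.554745 - 0.491342) / (1 - 0.491342)
kappa = 0.1246

0.1246


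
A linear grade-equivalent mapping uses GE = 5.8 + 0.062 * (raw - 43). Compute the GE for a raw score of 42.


raw - median = 42 - 43 = -1
slope * diff = 0.062 * -1 = -0.062
GE = 5.8 + -0.062
GE = 5.738

5.738


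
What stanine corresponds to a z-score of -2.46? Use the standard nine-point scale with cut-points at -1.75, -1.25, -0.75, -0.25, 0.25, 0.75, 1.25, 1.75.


Stanine boundaries: [-1.75, -1.25, -0.75, -0.25, 0.25, 0.75, 1.25, 1.75]
z = -2.46
Check each boundary:
  z < -1.75
  z < -1.25
  z < -0.75
  z < -0.25
  z < 0.25
  z < 0.75
  z < 1.25
  z < 1.75
Highest qualifying boundary gives stanine = 1

1


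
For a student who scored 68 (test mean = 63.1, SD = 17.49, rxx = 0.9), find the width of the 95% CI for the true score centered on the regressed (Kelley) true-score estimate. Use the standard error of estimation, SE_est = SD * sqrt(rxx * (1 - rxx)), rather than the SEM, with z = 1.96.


True score estimate = 0.9*68 + 0.1*63.1 = 67.51
SE_est = SD * sqrt(rxx * (1 - rxx)) = 17.49 * sqrt(0.9 * 0.1) = 17.49 * sqrt(0.09) = 5.247
CI = T_est +/- z * SE_est, so width = 2 * z * SE_est = 2 * 1.96 * 5.247
Width = 20.5682

20.5682


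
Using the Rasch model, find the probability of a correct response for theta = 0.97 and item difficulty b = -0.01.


theta - b = 0.97 - -0.01 = 0.98
exp(-(theta - b)) = exp(-0.98) = 0.3753
P = 1 / (1 + 0.3753)
P = 0.7271

0.7271


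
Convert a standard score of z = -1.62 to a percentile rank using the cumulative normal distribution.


CDF(z) = 0.5 * (1 + erf(z/sqrt(2)))
erf(-1.1455) = -0.8948
CDF = 0.0526
Percentile rank = 0.0526 * 100 = 5.26

5.26


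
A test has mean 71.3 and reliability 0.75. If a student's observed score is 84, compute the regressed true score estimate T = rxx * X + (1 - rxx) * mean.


T_est = rxx * X + (1 - rxx) * mean
T_est = 0.75 * 84 + 0.25 * 71.3
T_est = 63.0 + 17.825
T_est = 80.825

80.825


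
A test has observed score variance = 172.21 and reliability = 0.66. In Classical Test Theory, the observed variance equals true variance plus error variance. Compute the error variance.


var_true = rxx * var_obs = 0.66 * 172.21 = 113.6586
var_error = var_obs - var_true
var_error = 172.21 - 113.6586
var_error = 58.5514

58.5514


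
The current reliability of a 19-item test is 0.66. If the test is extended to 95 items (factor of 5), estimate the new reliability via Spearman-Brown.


r_new = (n * rxx) / (1 + (n-1) * rxx)
r_new = (5 * 0.66) / (1 + 4 * 0.66)
r_new = 3.3 / 3.64
r_new = 0.9066

0.9066


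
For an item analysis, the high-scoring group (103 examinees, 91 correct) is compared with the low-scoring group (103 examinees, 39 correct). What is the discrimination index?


p_upper = 91/103 = 0.8835
p_lower = 39/103 = 0.3786
D = 0.8835 - 0.3786 = 0.5049

0.5049


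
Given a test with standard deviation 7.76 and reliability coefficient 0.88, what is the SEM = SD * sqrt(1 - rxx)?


SEM = SD * sqrt(1 - rxx)
SEM = 7.76 * sqrt(1 - 0.88)
SEM = 7.76 * sqrt(0.12) = 7.76 * 0.34641
SEM = 2.6881

2.6881


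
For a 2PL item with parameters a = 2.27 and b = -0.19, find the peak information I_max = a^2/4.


For 2PL, max info at theta = b = -0.19
I_max = a^2 / 4 = 2.27^2 / 4
= 5.1529 / 4
I_max = 1.2882

1.2882


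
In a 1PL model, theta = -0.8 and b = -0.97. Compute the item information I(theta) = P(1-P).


P = 1/(1+exp(-(-0.8--0.97))) = 0.5424
I = P*(1-P) = 0.5424 * 0.4576
I = 0.2482

0.2482


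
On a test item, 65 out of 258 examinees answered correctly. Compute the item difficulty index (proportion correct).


Item difficulty p = number correct / total examinees
p = 65 / 258
p = 0.2519

0.2519


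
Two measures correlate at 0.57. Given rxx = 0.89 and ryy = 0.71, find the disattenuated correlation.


r_corrected = rxy / sqrt(rxx * ryy)
= 0.57 / sqrt(0.89 * 0.71)
= 0.57 / sqrt(0.6319)
= 0.57 / 0.794921
r_corrected = 0.7171

0.7171


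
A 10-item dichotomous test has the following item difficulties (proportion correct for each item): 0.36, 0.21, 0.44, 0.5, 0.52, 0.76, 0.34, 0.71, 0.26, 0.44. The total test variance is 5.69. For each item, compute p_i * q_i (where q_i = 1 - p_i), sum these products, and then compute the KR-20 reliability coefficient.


For each item, compute p_i * q_i:
  Item 1: 0.36 * 0.64 = 0.2304
  Item 2: 0.21 * 0.79 = 0.1659
  Item 3: 0.44 * 0.56 = 0.2464
  Item 4: 0.5 * 0.5 = 0.25
  Item 5: 0.52 * 0.48 = 0.2496
  Item 6: 0.76 * 0.24 = 0.1824
  Item 7: 0.34 * 0.66 = 0.2244
  Item 8: 0.71 * 0.29 = 0.2059
  Item 9: 0.26 * 0.74 = 0.1924
  Item 10: 0.44 * 0.56 = 0.2464
Sum(p_i * q_i) = 0.2304 + 0.1659 + 0.2464 + 0.25 + 0.2496 + 0.1824 + 0.2244 + 0.2059 + 0.1924 + 0.2464 = 2.1938
KR-20 = (k/(k-1)) * (1 - Sum(p_i*q_i) / Var_total)
= (10/9) * (1 - 2.1938/5.69)
= 1.1111 * 0.6144
KR-20 = 0.6827

0.6827


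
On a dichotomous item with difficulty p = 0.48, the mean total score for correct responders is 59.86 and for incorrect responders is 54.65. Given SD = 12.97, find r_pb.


q = 1 - p = 0.52
rpb = ((M1 - M0) / SD) * sqrt(p * q)
rpb = ((59.86 - 54.65) / 12.97) * sqrt(0.48 * 0.52)
rpb = 0.2007

0.2007


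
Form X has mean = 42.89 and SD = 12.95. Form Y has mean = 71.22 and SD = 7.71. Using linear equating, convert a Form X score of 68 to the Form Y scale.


slope = SD_Y / SD_X = 7.71 / 12.95 ~ 0.5954
intercept = mean_Y - slope * mean_X = 71.22 - (7.71 / 12.95) * 42.89 ~ 45.6847
Y = slope * X + intercept. To avoid rounding drift from the rounded slope/intercept, evaluate the equivalent form Y = mean_Y + SD_Y * (X - mean_X) / SD_X at full precision:
Y = 71.22 + 7.71 * (68 - 42.89) / 12.95
Y = 71.22 + 7.71 * 25.11 / 12.95
Y = 71.22 + 193.5981 / 12.95
Y = 71.22 + 14.9497
Y = 86.1697

86.1697


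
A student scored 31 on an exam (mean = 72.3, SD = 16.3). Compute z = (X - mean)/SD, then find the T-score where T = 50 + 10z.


z = (X - mean) / SD = (31 - 72.3) / 16.3
z = -41.3 / 16.3
z = -2.5337
T-score = T = 50 + 10z
Carry z at full precision (z = -41.3 / 16.3) into the conversion:
T-score = 50 + 10 * (-41.3 / 16.3) = 50 + -413 / 16.3
T-score = 50 + -25.3374
T-score = 24.6626

24.6626


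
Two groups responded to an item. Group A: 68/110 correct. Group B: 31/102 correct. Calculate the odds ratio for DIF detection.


Odds_A = 68/42 = 1.619
Odds_B = 31/71 = 0.4366
OR = Odds_A / Odds_B = 1.619 / 0.4366
Exactly, OR = (68 * 71) / (42 * 31) = 4828 / 1302
OR = 3.7081

3.7081


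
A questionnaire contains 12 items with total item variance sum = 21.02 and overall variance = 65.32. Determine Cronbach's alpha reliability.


alpha = (k/(k-1)) * (1 - sum(si^2)/s_total^2)
= (12/11) * (1 - 21.02/65.32)
alpha = 0.7399

0.7399


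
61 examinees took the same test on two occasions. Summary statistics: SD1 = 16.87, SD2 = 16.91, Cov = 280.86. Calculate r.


r = cov(X,Y) / (SD_X * SD_Y)
r = 280.86 / (16.87 * 16.91)
r = 280.86 / 285.2717
r = 0.9845

0.9845


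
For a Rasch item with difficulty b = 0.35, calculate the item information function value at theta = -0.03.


P = 1/(1+exp(-(-0.03-0.35))) = 0.4061
I = P*(1-P) = 0.4061 * 0.5939
I = 0.2412

0.2412


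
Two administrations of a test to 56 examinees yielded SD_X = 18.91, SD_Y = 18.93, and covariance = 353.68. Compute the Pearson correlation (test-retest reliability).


r = cov(X,Y) / (SD_X * SD_Y)
r = 353.68 / (18.91 * 18.93)
r = 353.68 / 357.9663
r = 0.988

0.988


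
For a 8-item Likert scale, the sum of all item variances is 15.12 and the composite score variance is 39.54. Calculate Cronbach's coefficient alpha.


alpha = (k/(k-1)) * (1 - sum(si^2)/s_total^2)
= (8/7) * (1 - 15.12/39.54)
alpha = 0.7058

0.7058


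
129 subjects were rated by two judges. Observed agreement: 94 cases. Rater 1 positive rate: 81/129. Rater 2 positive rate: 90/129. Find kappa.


P_o = 94/129 = 0.728682
P_e = (81*90 + 48*39) / 16641 = 0.550568
kappa = (P_o - P_e) / (1 - P_e)
kappa = (0.728682 - 0.550568) / (1 - 0.550568)
kappa = 0.3963

0.3963


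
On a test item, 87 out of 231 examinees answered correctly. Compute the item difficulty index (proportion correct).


Item difficulty p = number correct / total examinees
p = 87 / 231
p = 0.3766

0.3766


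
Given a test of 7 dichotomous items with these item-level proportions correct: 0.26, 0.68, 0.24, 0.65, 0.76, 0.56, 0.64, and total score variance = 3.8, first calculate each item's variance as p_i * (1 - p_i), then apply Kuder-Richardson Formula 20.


For each item, compute p_i * q_i:
  Item 1: 0.26 * 0.74 = 0.1924
  Item 2: 0.68 * 0.32 = 0.2176
  Item 3: 0.24 * 0.76 = 0.1824
  Item 4: 0.65 * 0.35 = 0.2275
  Item 5: 0.76 * 0.24 = 0.1824
  Item 6: 0.56 * 0.44 = 0.2464
  Item 7: 0.64 * 0.36 = 0.2304
Sum(p_i * q_i) = 0.1924 + 0.2176 + 0.1824 + 0.2275 + 0.1824 + 0.2464 + 0.2304 = 1.4791
KR-20 = (k/(k-1)) * (1 - Sum(p_i*q_i) / Var_total)
= (7/6) * (1 - 1.4791/3.8)
= 1.1667 * 0.6108
KR-20 = 0.7126

0.7126


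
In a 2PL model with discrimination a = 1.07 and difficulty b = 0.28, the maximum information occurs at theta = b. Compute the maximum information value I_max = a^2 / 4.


For 2PL, max info at theta = b = 0.28
I_max = a^2 / 4 = 1.07^2 / 4
= 1.1449 / 4
I_max = 0.2862

0.2862


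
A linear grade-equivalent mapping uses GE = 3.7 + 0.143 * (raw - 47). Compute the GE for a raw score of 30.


raw - median = 30 - 47 = -17
slope * diff = 0.143 * -17 = -2.431
GE = 3.7 + -2.431
GE = 1.269

1.269


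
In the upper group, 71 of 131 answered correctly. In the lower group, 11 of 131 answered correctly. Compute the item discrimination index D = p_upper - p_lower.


p_upper = 71/131 = 0.542
p_lower = 11/131 = 0.084
D = 0.542 - 0.084 = 0.458

0.458


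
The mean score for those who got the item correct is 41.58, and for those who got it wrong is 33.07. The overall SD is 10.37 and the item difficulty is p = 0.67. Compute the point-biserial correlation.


q = 1 - p = 0.33
rpb = ((M1 - M0) / SD) * sqrt(p * q)
rpb = ((41.58 - 33.07) / 10.37) * sqrt(0.67 * 0.33)
rpb = 0.3859

0.3859


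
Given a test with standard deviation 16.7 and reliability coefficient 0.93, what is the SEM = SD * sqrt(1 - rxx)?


SEM = SD * sqrt(1 - rxx)
SEM = 16.7 * sqrt(1 - 0.93)
SEM = 16.7 * sqrt(0.07) = 16.7 * 0.264575
SEM = 4.4184

4.4184


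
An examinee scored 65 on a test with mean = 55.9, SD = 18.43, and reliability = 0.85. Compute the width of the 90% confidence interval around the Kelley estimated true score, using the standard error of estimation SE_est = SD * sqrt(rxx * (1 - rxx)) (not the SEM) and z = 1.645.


True score estimate = 0.85*65 + 0.15*55.9 = 63.635
SE_est = SD * sqrt(rxx * (1 - rxx)) = 18.43 * sqrt(0.85 * 0.15) = 18.43 * sqrt(0.1275) = 6.580826
CI = T_est +/- z * SE_est, so width = 2 * z * SE_est = 2 * 1.645 * 6.580826
Width = 21.6509

21.6509


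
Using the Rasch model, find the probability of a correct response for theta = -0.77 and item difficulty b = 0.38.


theta - b = -0.77 - 0.38 = -1.15
exp(-(theta - b)) = exp(1.15) = 3.1582
P = 1 / (1 + 3.1582)
P = 0.2405

0.2405


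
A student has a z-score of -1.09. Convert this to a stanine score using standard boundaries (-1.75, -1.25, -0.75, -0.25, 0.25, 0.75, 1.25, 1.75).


Stanine boundaries: [-1.75, -1.25, -0.75, -0.25, 0.25, 0.75, 1.25, 1.75]
z = -1.09
Check each boundary:
  z >= -1.75 -> could be stanine 2
  z >= -1.25 -> could be stanine 3
  z < -0.75
  z < -0.25
  z < 0.25
  z < 0.75
  z < 1.25
  z < 1.75
Highest qualifying boundary gives stanine = 3

3


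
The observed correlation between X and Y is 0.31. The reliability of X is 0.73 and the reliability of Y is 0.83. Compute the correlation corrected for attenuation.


r_corrected = rxy / sqrt(rxx * ryy)
= 0.31 / sqrt(0.73 * 0.83)
= 0.31 / sqrt(0.6059)
= 0.31 / 0.778396
r_corrected = 0.3983

0.3983


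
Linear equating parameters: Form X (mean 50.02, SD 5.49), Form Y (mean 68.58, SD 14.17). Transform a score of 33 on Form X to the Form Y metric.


slope = SD_Y / SD_X = 14.17 / 5.49 ~ 2.5811
intercept = mean_Y - slope * mean_X = 68.58 - (14.17 / 5.49) * 50.02 ~ -60.5244
Y = slope * X + intercept. To avoid rounding drift from the rounded slope/intercept, evaluate the equivalent form Y = mean_Y + SD_Y * (X - mean_X) / SD_X at full precision:
Y = 68.58 + 14.17 * (33 - 50.02) / 5.49
Y = 68.58 - 14.17 * 17.02 / 5.49
Y = 68.58 - 241.1734 / 5.49
Y = 68.58 - 43.9296
Y = 24.6504

24.6504


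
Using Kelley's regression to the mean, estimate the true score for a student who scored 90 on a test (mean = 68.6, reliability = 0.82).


T_est = rxx * X + (1 - rxx) * mean
T_est = 0.82 * 90 + 0.18 * 68.6
T_est = 73.8 + 12.348
T_est = 86.148

86.148


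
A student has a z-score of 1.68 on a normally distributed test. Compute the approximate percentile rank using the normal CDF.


CDF(z) = 0.5 * (1 + erf(z/sqrt(2)))
erf(1.1879) = 0.907
CDF = 0.9535
Percentile rank = 0.9535 * 100 = 95.35

95.35


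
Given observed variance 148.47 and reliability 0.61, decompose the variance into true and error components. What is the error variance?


var_true = rxx * var_obs = 0.61 * 148.47 = 90.5667
var_error = var_obs - var_true
var_error = 148.47 - 90.5667
var_error = 57.9033

57.9033


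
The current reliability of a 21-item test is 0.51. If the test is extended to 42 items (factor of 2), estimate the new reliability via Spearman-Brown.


r_new = (n * rxx) / (1 + (n-1) * rxx)
r_new = (2 * 0.51) / (1 + 1 * 0.51)
r_new = 1.02 / 1.51
r_new = 0.6755

0.6755


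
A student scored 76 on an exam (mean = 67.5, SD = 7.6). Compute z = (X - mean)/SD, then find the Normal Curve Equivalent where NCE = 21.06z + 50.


z = (X - mean) / SD = (76 - 67.5) / 7.6
z = 8.5 / 7.6
z = 1.1184
NCE = NCE = 21.06z + 50
Carry z at full precision (z = 8.5 / 7.6) into the conversion:
NCE = 21.06 * (8.5 / 7.6) + 50 = 179.01 / 7.6 + 50
NCE = 23.5539 + 50
NCE = 73.5539

73.5539


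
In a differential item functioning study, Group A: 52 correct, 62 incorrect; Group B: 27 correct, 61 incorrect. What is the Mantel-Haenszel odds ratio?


Odds_A = 52/62 = 0.8387
Odds_B = 27/61 = 0.4426
OR = Odds_A / Odds_B = 0.8387 / 0.4426
Exactly, OR = (52 * 61) / (62 * 27) = 3172 / 1674
OR = 1.8949

1.8949


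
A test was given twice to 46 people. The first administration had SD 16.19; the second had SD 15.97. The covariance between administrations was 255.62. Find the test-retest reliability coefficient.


r = cov(X,Y) / (SD_X * SD_Y)
r = 255.62 / (16.19 * 15.97)
r = 255.62 / 258.5543
r = 0.9887

0.9887


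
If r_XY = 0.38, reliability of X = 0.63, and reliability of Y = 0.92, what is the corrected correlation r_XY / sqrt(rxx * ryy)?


r_corrected = rxy / sqrt(rxx * ryy)
= 0.38 / sqrt(0.63 * 0.92)
= 0.38 / sqrt(0.5796)
= 0.38 / 0.761315
r_corrected = 0.4991

0.4991


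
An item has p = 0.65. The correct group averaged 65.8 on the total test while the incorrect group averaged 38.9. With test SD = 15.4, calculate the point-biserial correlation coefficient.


q = 1 - p = 0.35
rpb = ((M1 - M0) / SD) * sqrt(p * q)
rpb = ((65.8 - 38.9) / 15.4) * sqrt(0.65 * 0.35)
rpb = 0.8331

0.8331


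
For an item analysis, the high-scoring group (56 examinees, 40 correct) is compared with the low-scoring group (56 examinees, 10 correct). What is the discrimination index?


p_upper = 40/56 = 0.7143
p_lower = 10/56 = 0.1786
D = 0.7143 - 0.1786 = 0.5357

0.5357


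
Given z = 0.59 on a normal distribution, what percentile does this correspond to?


CDF(z) = 0.5 * (1 + erf(z/sqrt(2)))
erf(0.4172) = 0.4448
CDF = 0.7224
Percentile rank = 0.7224 * 100 = 72.24

72.24


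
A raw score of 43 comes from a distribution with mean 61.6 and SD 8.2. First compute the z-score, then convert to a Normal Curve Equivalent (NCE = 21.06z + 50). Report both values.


z = (X - mean) / SD = (43 - 61.6) / 8.2
z = -18.6 / 8.2
z = -2.2683
NCE = NCE = 21.06z + 50
Carry z at full precision (z = -18.6 / 8.2) into the conversion:
NCE = 21.06 * (-18.6 / 8.2) + 50 = -391.716 / 8.2 + 50
NCE = -47.7702 + 50
NCE = 2.2298

2.2298


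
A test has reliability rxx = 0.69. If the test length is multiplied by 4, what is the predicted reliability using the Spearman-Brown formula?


r_new = (n * rxx) / (1 + (n-1) * rxx)
r_new = (4 * 0.69) / (1 + 3 * 0.69)
r_new = 2.76 / 3.07
r_new = 0.899

0.899


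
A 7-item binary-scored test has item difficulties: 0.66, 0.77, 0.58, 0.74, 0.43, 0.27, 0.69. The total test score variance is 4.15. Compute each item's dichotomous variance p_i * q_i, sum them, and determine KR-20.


For each item, compute p_i * q_i:
  Item 1: 0.66 * 0.34 = 0.2244
  Item 2: 0.77 * 0.23 = 0.1771
  Item 3: 0.58 * 0.42 = 0.2436
  Item 4: 0.74 * 0.26 = 0.1924
  Item 5: 0.43 * 0.57 = 0.2451
  Item 6: 0.27 * 0.73 = 0.1971
  Item 7: 0.69 * 0.31 = 0.2139
Sum(p_i * q_i) = 0.2244 + 0.1771 + 0.2436 + 0.1924 + 0.2451 + 0.1971 + 0.2139 = 1.4936
KR-20 = (k/(k-1)) * (1 - Sum(p_i*q_i) / Var_total)
= (7/6) * (1 - 1.4936/4.15)
= 1.1667 * 0.6401
KR-20 = 0.7468

0.7468


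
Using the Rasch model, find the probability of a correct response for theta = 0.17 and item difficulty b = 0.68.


theta - b = 0.17 - 0.68 = -0.51
exp(-(theta - b)) = exp(0.51) = 1.6653
P = 1 / (1 + 1.6653)
P = 0.3752

0.3752


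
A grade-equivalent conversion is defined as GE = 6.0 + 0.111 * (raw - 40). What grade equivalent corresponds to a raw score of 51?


raw - median = 51 - 40 = 11
slope * diff = 0.111 * 11 = 1.221
GE = 6.0 + 1.221
GE = 7.221

7.221


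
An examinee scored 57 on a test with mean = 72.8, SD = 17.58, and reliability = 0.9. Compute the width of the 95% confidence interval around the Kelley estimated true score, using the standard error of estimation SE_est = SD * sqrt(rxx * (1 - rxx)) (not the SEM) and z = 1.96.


True score estimate = 0.9*57 + 0.1*72.8 = 58.58
SE_est = SD * sqrt(rxx * (1 - rxx)) = 17.58 * sqrt(0.9 * 0.1) = 17.58 * sqrt(0.09) = 5.274
CI = T_est +/- z * SE_est, so width = 2 * z * SE_est = 2 * 1.96 * 5.274
Width = 20.6741

20.6741


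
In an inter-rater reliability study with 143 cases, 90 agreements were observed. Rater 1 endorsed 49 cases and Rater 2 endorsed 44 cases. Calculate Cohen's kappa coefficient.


P_o = 90/143 = 0.629371
P_e = (49*44 + 94*99) / 20449 = 0.560516
kappa = (P_o - P_e) / (1 - P_e)
kappa = (0.629371 - 0.560516) / (1 - 0.560516)
kappa = 0.1567

0.1567


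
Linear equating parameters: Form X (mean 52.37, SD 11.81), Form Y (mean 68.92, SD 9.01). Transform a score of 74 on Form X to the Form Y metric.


slope = SD_Y / SD_X = 9.01 / 11.81 ~ 0.7629
intercept = mean_Y - slope * mean_X = 68.92 - (9.01 / 11.81) * 52.37 ~ 28.9663
Y = slope * X + intercept. To avoid rounding drift from the rounded slope/intercept, evaluate the equivalent form Y = mean_Y + SD_Y * (X - mean_X) / SD_X at full precision:
Y = 68.92 + 9.01 * (74 - 52.37) / 11.81
Y = 68.92 + 9.01 * 21.63 / 11.81
Y = 68.92 + 194.8863 / 11.81
Y = 68.92 + 16.5018
Y = 85.4218

85.4218


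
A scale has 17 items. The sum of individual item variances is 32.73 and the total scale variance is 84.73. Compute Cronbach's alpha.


alpha = (k/(k-1)) * (1 - sum(si^2)/s_total^2)
= (17/16) * (1 - 32.73/84.73)
alpha = 0.6521

0.6521


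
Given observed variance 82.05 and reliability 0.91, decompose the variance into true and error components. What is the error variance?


var_true = rxx * var_obs = 0.91 * 82.05 = 74.6655
var_error = var_obs - var_true
var_error = 82.05 - 74.6655
var_error = 7.3845

7.3845


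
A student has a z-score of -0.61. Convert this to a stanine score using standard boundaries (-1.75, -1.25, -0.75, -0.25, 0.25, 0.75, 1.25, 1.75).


Stanine boundaries: [-1.75, -1.25, -0.75, -0.25, 0.25, 0.75, 1.25, 1.75]
z = -0.61
Check each boundary:
  z >= -1.75 -> could be stanine 2
  z >= -1.25 -> could be stanine 3
  z >= -0.75 -> could be stanine 4
  z < -0.25
  z < 0.25
  z < 0.75
  z < 1.25
  z < 1.75
Highest qualifying boundary gives stanine = 4

4


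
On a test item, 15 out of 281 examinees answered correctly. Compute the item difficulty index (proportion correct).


Item difficulty p = number correct / total examinees
p = 15 / 281
p = 0.0534

0.0534


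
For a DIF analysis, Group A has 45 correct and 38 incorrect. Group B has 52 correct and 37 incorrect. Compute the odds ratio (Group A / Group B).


Odds_A = 45/38 = 1.1842
Odds_B = 52/37 = 1.4054
OR = Odds_A / Odds_B = 1.1842 / 1.4054
Exactly, OR = (45 * 37) / (38 * 52) = 1665 / 1976
OR = 0.8426

0.8426


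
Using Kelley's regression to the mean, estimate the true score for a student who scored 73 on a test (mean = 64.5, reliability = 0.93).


T_est = rxx * X + (1 - rxx) * mean
T_est = 0.93 * 73 + 0.07 * 64.5
T_est = 67.89 + 4.515
T_est = 72.405

72.405


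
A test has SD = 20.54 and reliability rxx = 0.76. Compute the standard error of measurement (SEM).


SEM = SD * sqrt(1 - rxx)
SEM = 20.54 * sqrt(1 - 0.76)
SEM = 20.54 * sqrt(0.24) = 20.54 * 0.489898
SEM = 10.0625

10.0625


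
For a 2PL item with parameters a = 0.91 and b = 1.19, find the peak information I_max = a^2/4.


For 2PL, max info at theta = b = 1.19
I_max = a^2 / 4 = 0.91^2 / 4
= 0.8281 / 4
I_max = 0.207

0.207


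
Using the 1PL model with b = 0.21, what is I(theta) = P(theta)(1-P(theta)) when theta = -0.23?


P = 1/(1+exp(-(-0.23-0.21))) = 0.3917
I = P*(1-P) = 0.3917 * 0.6083
I = 0.2383

0.2383


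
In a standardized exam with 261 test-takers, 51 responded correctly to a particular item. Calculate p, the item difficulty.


Item difficulty p = number correct / total examinees
p = 51 / 261
p = 0.1954

0.1954


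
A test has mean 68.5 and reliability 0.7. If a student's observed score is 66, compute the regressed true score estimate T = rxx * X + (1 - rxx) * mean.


T_est = rxx * X + (1 - rxx) * mean
T_est = 0.7 * 66 + 0.3 * 68.5
T_est = 46.2 + 20.55
T_est = 66.75

66.75


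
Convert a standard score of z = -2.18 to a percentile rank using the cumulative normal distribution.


CDF(z) = 0.5 * (1 + erf(z/sqrt(2)))
erf(-1.5415) = -0.9707
CDF = 0.0146
Percentile rank = 0.0146 * 100 = 1.46

1.46


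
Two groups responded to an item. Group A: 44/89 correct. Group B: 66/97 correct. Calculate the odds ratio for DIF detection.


Odds_A = 44/45 = 0.9778
Odds_B = 66/31 = 2.129
OR = Odds_A / Odds_B = 0.9778 / 2.129
Exactly, OR = (44 * 31) / (45 * 66) = 1364 / 2970
OR = 0.4593

0.4593


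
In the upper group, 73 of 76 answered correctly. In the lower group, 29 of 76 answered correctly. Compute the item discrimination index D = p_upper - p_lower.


p_upper = 73/76 = 0.9605
p_lower = 29/76 = 0.3816
D = 0.9605 - 0.3816 = 0.5789

0.5789


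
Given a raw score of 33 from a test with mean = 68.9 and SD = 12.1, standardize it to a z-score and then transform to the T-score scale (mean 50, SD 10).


z = (X - mean) / SD = (33 - 68.9) / 12.1
z = -35.9 / 12.1
z = -2.9669
T-score = T = 50 + 10z
Carry z at full precision (z = -35.9 / 12.1) into the conversion:
T-score = 50 + 10 * (-35.9 / 12.1) = 50 + -359 / 12.1
T-score = 50 + -29.6694
T-score = 20.3306

20.3306


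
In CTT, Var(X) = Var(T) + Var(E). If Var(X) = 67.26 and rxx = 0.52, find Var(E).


var_true = rxx * var_obs = 0.52 * 67.26 = 34.9752
var_error = var_obs - var_true
var_error = 67.26 - 34.9752
var_error = 32.2848

32.2848


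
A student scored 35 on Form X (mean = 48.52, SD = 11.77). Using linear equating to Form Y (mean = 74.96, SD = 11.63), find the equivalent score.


slope = SD_Y / SD_X = 11.63 / 11.77 ~ 0.9881
intercept = mean_Y - slope * mean_X = 74.96 - (11.63 / 11.77) * 48.52 ~ 27.0171
Y = slope * X + intercept. To avoid rounding drift from the rounded slope/intercept, evaluate the equivalent form Y = mean_Y + SD_Y * (X - mean_X) / SD_X at full precision:
Y = 74.96 + 11.63 * (35 - 48.52) / 11.77
Y = 74.96 - 11.63 * 13.52 / 11.77
Y = 74.96 - 157.2376 / 11.77
Y = 74.96 - 13.3592
Y = 61.6008

61.6008


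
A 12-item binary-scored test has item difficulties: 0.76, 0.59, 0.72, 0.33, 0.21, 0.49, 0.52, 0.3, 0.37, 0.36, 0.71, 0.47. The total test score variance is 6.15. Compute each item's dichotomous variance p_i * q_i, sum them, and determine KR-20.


For each item, compute p_i * q_i:
  Item 1: 0.76 * 0.24 = 0.1824
  Item 2: 0.59 * 0.41 = 0.2419
  Item 3: 0.72 * 0.28 = 0.2016
  Item 4: 0.33 * 0.67 = 0.2211
  Item 5: 0.21 * 0.79 = 0.1659
  Item 6: 0.49 * 0.51 = 0.2499
  Item 7: 0.52 * 0.48 = 0.2496
  Item 8: 0.3 * 0.7 = 0.21
  Item 9: 0.37 * 0.63 = 0.2331
  Item 10: 0.36 * 0.64 = 0.2304
  Item 11: 0.71 * 0.29 = 0.2059
  Item 12: 0.47 * 0.53 = 0.2491
Sum(p_i * q_i) = 0.1824 + 0.2419 + 0.2016 + 0.2211 + 0.1659 + 0.2499 + 0.2496 + 0.21 + 0.2331 + 0.2304 + 0.2059 + 0.2491 = 2.6409
KR-20 = (k/(k-1)) * (1 - Sum(p_i*q_i) / Var_total)
= (12/11) * (1 - 2.6409/6.15)
= 1.0909 * 0.5706
KR-20 = 0.6225

0.6225


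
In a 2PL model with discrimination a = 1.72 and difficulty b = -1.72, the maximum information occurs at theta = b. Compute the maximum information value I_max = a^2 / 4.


For 2PL, max info at theta = b = -1.72
I_max = a^2 / 4 = 1.72^2 / 4
= 2.9584 / 4
I_max = 0.7396

0.7396


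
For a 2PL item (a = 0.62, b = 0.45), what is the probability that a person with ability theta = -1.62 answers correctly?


a*(theta - b) = 0.62 * (-1.62 - 0.45) = -1.2834
exp(--1.2834) = 3.6089
P = 1 / (1 + 3.6089)
P = 0.217

0.217
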